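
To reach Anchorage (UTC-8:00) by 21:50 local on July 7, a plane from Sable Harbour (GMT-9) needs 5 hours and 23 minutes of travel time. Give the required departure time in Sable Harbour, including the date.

Target arrival in UTC: 21:50 + 8:00 = 05:50 on Jul 8.
Subtract 5 hours 23 minutes → departure 00:27 UTC on Jul 8.
Sable Harbour is UTC−9:00: 00:27 − 9:00 = 15:27 on Jul 7.

15:27 on Jul 7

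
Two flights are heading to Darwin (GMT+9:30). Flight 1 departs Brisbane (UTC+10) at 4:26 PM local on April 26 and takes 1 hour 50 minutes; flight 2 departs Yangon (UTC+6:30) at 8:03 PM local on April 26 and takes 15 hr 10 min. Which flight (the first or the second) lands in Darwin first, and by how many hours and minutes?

Flight 1 in UTC: 4:26 PM − 10:00 = 6:26 AM on Apr 26.
+1 hour 50 minutes → arrive 8:16 AM UTC on Apr 26.
Flight 2 in UTC: 8:03 PM − 6:30 = 1:33 PM on Apr 26.
+15 hours and 10 minutes → arrive 4:43 AM UTC on Apr 27.
Flight 1 lands earlier by 20 hours 27 minutes.

the first, by 20 hours 27 minutes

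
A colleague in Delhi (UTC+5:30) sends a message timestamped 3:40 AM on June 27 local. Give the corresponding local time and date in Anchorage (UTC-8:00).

In UTC: 3:40 AM − 5:30 = 10:10 PM on Jun 26.
Anchorage is UTC−8:00: 10:10 PM − 8:00 = 2:10 PM on Jun 26.

2:10 PM on June 26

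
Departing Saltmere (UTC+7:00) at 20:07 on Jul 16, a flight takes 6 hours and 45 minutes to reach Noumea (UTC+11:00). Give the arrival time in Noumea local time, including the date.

06:52 on Jul 17

Convert departure to UTC: 20:07 − 7:00 = 13:07 UTC on Jul 16.
Add 6 hours 45 minutes travel time → 19:52 UTC.
Noumea is UTC+11:00, so local arrival = 19:52 + 11:00 = 06:52 on Jul 17.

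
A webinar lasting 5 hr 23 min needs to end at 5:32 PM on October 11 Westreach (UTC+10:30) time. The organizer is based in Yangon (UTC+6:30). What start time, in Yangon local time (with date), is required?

8:09 AM on October 11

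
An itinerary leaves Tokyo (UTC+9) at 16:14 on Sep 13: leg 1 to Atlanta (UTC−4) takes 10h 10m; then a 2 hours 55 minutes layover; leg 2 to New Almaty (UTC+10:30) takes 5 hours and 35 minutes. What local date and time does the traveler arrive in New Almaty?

12:24 on September 14

Convert departure to UTC: 16:14 − 9:00 = 07:14 UTC on Sep 13.
Add 10 hours 10 minutes leg 1 → 17:24 UTC.
Add 2 hours and 55 minutes layover in Atlanta → 20:19 UTC.
Add 5 hours and 35 minutes leg 2 → 01:54 UTC (Sep 14).
New Almaty is UTC+10:30, so local arrival = 01:54 + 10:30 = 12:24 on Sep 14.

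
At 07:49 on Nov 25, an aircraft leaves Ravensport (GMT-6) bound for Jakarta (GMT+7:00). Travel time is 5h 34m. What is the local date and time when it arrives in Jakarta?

02:23 on November 26

Jakarta is 13:00 ahead of Ravensport.
After 5 hours and 34 minutes it is 13:23 in Ravensport.
Shift by the zone difference: 13:23 + 13:00 = 02:23 on Nov 26 in Jakarta.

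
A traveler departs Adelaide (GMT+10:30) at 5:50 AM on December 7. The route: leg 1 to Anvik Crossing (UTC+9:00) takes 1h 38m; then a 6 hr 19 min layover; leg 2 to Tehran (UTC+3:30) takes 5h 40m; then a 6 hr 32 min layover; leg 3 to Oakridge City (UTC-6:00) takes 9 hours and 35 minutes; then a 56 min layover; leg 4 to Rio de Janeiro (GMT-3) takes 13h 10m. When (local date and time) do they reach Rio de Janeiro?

12:10 PM on December 8

Convert departure to UTC: 5:50 AM − 10:30 = 7:20 PM UTC on Dec 6.
Add 1 hour 38 minutes leg 1 → 8:58 PM UTC.
Add 6 hours and 19 minutes layover in Anvik Crossing → 3:17 AM UTC (Dec 7).
Add 5 hours and 40 minutes leg 2 → 8:57 AM UTC.
Add 6 hours and 32 minutes layover in Tehran → 3:29 PM UTC.
Add 9 hours and 35 minutes leg 3 → 1:04 AM UTC (Dec 8).
Add 56 minutes layover in Oakridge City → 2:00 AM UTC.
Add 13 hours 10 minutes leg 4 → 3:10 PM UTC.
Rio de Janeiro is UTC−3:00, so local arrival = 3:10 PM − 3:00 = 12:10 PM on Dec 8.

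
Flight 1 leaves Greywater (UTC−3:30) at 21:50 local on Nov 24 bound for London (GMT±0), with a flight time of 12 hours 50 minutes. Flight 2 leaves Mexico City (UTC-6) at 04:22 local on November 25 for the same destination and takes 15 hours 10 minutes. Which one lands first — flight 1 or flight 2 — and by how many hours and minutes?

Flight 1 in UTC: 21:50 + 3:30 = 01:20 on Nov 25.
+12 hours 50 minutes → arrive 14:10 UTC on Nov 25.
Flight 2 in UTC: 04:22 + 6:00 = 10:22 on Nov 25.
+15 hours 10 minutes → arrive 01:32 UTC on Nov 26.
Flight 1 lands earlier by 11 hours 22 minutes.

the first, by 11 hours 22 minutes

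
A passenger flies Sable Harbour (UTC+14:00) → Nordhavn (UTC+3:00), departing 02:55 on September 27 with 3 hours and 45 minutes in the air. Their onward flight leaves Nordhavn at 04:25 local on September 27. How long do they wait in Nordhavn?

8 hours 45 minutes

Convert departure to UTC: 02:55 − 14:00 = 12:55 UTC on Sep 26.
Add 3 hours 45 minutes flight time → 16:40 UTC.
Nordhavn is UTC+3:00, so local arrival = 16:40 + 3:00 = 19:40 on Sep 26.
Layover = 04:25 − 19:40 (+1 day) = 8 hours 45 minutes.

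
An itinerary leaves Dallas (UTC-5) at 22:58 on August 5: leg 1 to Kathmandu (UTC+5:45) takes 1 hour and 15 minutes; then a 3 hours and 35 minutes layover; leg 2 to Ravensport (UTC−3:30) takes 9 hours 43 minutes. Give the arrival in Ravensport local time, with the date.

Convert departure to UTC: 22:58 + 5:00 = 03:58 UTC on Aug 6.
Add 1 hour and 15 minutes leg 1 → 05:13 UTC.
Add 3 hours and 35 minutes layover in Kathmandu → 08:48 UTC.
Add 9 hours and 43 minutes leg 2 → 18:31 UTC.
Ravensport is UTC−3:30, so local arrival = 18:31 − 3:30 = 15:01 on Aug 6.

15:01 on August 6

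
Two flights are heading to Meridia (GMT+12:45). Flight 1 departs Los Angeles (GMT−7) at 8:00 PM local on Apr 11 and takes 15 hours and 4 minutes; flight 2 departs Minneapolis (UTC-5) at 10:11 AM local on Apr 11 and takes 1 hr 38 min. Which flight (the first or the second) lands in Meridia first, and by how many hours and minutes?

Flight 1 in UTC: 8:00 PM + 7:00 = 3:00 AM on Apr 12.
+15 hours 4 minutes → arrive 6:04 PM UTC on Apr 12.
Flight 2 in UTC: 10:11 AM + 5:00 = 3:11 PM on Apr 11.
+1 hour and 38 minutes → arrive 4:49 PM UTC on Apr 11.
Flight 2 lands earlier by 25 hours 15 minutes.

the second, by 25 hours 15 minutes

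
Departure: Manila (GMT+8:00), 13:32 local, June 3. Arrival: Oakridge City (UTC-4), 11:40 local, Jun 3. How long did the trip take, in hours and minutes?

Departure in UTC: 13:32 − 8:00 = 05:32 on Jun 3.
Arrival in UTC: 11:40 + 4:00 = 15:40 on Jun 3.
Elapsed = 15:40 − 05:32 = 10 hours 8 minutes.

10 hours 8 minutes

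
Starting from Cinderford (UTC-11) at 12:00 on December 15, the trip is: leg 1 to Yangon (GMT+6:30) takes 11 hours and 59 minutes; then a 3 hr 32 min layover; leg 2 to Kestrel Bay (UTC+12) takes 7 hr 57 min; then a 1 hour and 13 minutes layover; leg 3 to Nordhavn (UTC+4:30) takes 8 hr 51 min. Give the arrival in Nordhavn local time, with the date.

13:02 on Dec 17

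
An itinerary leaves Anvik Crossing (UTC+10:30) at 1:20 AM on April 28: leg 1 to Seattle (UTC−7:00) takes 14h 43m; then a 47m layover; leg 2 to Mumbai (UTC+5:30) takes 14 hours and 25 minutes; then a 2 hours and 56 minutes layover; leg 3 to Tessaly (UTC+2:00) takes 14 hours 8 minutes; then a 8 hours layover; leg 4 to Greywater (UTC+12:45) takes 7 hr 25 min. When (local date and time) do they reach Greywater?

Convert departure to UTC: 1:20 AM − 10:30 = 2:50 PM UTC on Apr 27.
Add 14 hours and 43 minutes leg 1 → 5:33 AM UTC (Apr 28).
Add 47 minutes layover in Seattle → 6:20 AM UTC.
Add 14 hours and 25 minutes leg 2 → 8:45 PM UTC.
Add 2 hours and 56 minutes layover in Mumbai → 11:41 PM UTC.
Add 14 hours and 8 minutes leg 3 → 1:49 PM UTC (Apr 29).
Add 8 hours layover in Tessaly → 9:49 PM UTC.
Add 7 hours and 25 minutes leg 4 → 5:14 AM UTC (Apr 30).
Greywater is UTC+12:45, so local arrival = 5:14 AM + 12:45 = 5:59 PM on Apr 30.

5:59 PM on April 30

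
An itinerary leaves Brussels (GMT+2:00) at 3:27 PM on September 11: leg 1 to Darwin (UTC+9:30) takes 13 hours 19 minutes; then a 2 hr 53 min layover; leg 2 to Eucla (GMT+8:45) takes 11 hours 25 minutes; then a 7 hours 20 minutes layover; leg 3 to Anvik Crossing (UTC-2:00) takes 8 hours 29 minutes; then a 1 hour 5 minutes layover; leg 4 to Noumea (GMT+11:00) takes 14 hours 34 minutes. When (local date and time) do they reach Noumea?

11:32 AM on Sep 14

Convert departure to UTC: 3:27 PM − 2:00 = 1:27 PM UTC on Sep 11.
Add 13 hours 19 minutes leg 1 → 2:46 AM UTC (Sep 12).
Add 2 hours and 53 minutes layover in Darwin → 5:39 AM UTC.
Add 11 hours and 25 minutes leg 2 → 5:04 PM UTC.
Add 7 hours and 20 minutes layover in Eucla → 12:24 AM UTC (Sep 13).
Add 8 hours and 29 minutes leg 3 → 8:53 AM UTC.
Add 1 hour and 5 minutes layover in Anvik Crossing → 9:58 AM UTC.
Add 14 hours 34 minutes leg 4 → 12:32 AM UTC (Sep 14).
Noumea is UTC+11:00, so local arrival = 12:32 AM + 11:00 = 11:32 AM on Sep 14.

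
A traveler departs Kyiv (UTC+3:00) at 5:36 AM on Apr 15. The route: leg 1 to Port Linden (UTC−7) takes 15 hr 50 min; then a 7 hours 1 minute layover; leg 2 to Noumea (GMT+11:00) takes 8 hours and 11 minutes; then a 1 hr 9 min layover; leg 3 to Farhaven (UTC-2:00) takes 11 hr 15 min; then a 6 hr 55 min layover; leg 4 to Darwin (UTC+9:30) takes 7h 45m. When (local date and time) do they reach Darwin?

10:12 PM on Apr 17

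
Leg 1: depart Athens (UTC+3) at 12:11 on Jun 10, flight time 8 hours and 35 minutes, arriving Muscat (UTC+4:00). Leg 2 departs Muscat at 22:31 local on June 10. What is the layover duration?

45 minutes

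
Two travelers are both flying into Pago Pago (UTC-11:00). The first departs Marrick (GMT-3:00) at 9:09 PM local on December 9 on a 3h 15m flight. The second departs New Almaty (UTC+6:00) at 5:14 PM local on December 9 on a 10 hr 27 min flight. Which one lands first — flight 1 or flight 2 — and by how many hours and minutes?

Flight 1 in UTC: 9:09 PM + 3:00 = 12:09 AM on Dec 10.
+3 hours and 15 minutes → arrive 3:24 AM UTC on Dec 10.
Flight 2 in UTC: 5:14 PM − 6:00 = 11:14 AM on Dec 9.
+10 hours and 27 minutes → arrive 9:41 PM UTC on Dec 9.
Flight 2 lands earlier by 5 hours 43 minutes.

the second, by 5 hours 43 minutes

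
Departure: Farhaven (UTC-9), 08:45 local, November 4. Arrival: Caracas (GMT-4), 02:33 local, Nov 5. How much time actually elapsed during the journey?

12 hours 48 minutes

Caracas is 5:00 ahead of Farhaven.
Clock-face elapsed time (ignoring zones) is 17 hours 48 minutes.
Actual elapsed = 17 hours 48 minutes − 5:00 = 12 hours 48 minutes.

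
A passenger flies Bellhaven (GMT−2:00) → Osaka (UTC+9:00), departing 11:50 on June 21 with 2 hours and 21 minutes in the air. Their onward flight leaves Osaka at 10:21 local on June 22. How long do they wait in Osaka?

Convert departure to UTC: 11:50 + 2:00 = 13:50 UTC on Jun 21.
Add 2 hours and 21 minutes flight time → 16:11 UTC.
Osaka is UTC+9:00, so local arrival = 16:11 + 9:00 = 01:11 on Jun 22.
Layover = 10:21 − 01:11 = 9 hours 10 minutes.

9 hours 10 minutes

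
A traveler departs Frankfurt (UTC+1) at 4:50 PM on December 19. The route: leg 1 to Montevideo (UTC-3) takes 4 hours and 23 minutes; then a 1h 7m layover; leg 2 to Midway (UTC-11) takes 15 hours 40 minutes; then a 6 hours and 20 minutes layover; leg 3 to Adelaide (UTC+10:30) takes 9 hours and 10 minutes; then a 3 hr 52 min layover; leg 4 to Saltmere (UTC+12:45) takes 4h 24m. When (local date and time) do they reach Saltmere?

Convert departure to UTC: 4:50 PM − 1:00 = 3:50 PM UTC on Dec 19.
Add 4 hours 23 minutes leg 1 → 8:13 PM UTC.
Add 1 hour and 7 minutes layover in Montevideo → 9:20 PM UTC.
Add 15 hours 40 minutes leg 2 → 1:00 PM UTC (Dec 20).
Add 6 hours 20 minutes layover in Midway → 7:20 PM UTC.
Add 9 hours and 10 minutes leg 3 → 4:30 AM UTC (Dec 21).
Add 3 hours and 52 minutes layover in Adelaide → 8:22 AM UTC.
Add 4 hours and 24 minutes leg 4 → 12:46 PM UTC.
Saltmere is UTC+12:45, so local arrival = 12:46 PM + 12:45 = 1:31 AM on Dec 22.

1:31 AM on December 22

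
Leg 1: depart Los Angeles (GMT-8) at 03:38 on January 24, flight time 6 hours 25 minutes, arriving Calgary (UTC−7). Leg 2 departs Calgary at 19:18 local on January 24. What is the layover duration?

8 hours 15 minutes

Convert departure to UTC: 03:38 + 8:00 = 11:38 UTC on Jan 24.
Add 6 hours 25 minutes flight time → 18:03 UTC.
Calgary is UTC−7:00, so local arrival = 18:03 − 7:00 = 11:03 on Jan 24.
Layover = 19:18 − 11:03 = 8 hours 15 minutes.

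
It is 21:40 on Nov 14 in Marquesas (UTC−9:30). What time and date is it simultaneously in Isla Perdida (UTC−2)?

In UTC: 21:40 + 9:30 = 07:10 on Nov 15.
Isla Perdida is UTC−2:00: 07:10 − 2:00 = 05:10 on Nov 15.

05:10 on November 15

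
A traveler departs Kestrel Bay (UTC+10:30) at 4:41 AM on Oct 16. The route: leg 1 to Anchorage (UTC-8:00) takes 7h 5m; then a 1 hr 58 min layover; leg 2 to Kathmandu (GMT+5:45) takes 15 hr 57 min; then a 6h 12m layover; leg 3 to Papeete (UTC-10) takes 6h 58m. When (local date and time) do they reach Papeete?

Convert departure to UTC: 4:41 AM − 10:30 = 6:11 PM UTC on Oct 15.
Add 7 hours and 5 minutes leg 1 → 1:16 AM UTC (Oct 16).
Add 1 hour 58 minutes layover in Anchorage → 3:14 AM UTC.
Add 15 hours and 57 minutes leg 2 → 7:11 PM UTC.
Add 6 hours 12 minutes layover in Kathmandu → 1:23 AM UTC (Oct 17).
Add 6 hours and 58 minutes leg 3 → 8:21 AM UTC.
Papeete is UTC−10:00, so local arrival = 8:21 AM − 10:00 = 10:21 PM on Oct 16.

10:21 PM on Oct 16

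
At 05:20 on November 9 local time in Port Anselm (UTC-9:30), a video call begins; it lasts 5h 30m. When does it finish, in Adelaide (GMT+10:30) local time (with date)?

Adelaide is 20:00 ahead of Port Anselm.
After 5 hours 30 minutes it is 10:50 in Port Anselm.
Shift by the zone difference: 10:50 + 20:00 = 06:50 on Nov 10 in Adelaide.

06:50 on Nov 10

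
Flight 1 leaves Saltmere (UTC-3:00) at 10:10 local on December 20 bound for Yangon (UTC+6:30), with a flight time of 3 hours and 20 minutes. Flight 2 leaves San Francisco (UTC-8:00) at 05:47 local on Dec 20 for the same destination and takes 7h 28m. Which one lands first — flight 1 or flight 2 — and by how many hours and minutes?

the first, by 4 hours 45 minutes

Flight 1 in UTC: 10:10 + 3:00 = 13:10 on Dec 20.
+3 hours and 20 minutes → arrive 16:30 UTC on Dec 20.
Flight 2 in UTC: 05:47 + 8:00 = 13:47 on Dec 20.
+7 hours and 28 minutes → arrive 21:15 UTC on Dec 20.
Flight 1 lands earlier by 4 hours 45 minutes.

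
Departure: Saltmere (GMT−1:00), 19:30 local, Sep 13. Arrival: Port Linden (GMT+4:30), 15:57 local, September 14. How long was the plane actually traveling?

14 hours 57 minutes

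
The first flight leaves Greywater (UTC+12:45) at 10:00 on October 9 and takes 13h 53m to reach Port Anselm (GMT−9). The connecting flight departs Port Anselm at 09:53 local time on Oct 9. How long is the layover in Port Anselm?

Convert departure to UTC: 10:00 − 12:45 = 21:15 UTC on Oct 8.
Add 13 hours 53 minutes flight time → 11:08 UTC (Oct 9).
Port Anselm is UTC−9:00, so local arrival = 11:08 − 9:00 = 02:08 on Oct 9.
Layover = 09:53 − 02:08 = 7 hours 45 minutes.

7 hours 45 minutes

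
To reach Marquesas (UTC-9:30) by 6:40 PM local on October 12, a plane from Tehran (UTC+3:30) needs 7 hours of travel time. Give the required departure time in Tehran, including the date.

12:40 AM on Oct 13

Target arrival in UTC: 6:40 PM + 9:30 = 4:10 AM on Oct 13.
Subtract 7 hours → departure 9:10 PM UTC on Oct 12.
Tehran is UTC+3:30: 9:10 PM + 3:30 = 12:40 AM on Oct 13.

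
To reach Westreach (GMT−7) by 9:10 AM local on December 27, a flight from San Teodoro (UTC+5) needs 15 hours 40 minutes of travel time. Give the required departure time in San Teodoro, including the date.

Target arrival in UTC: 9:10 AM + 7:00 = 4:10 PM on Dec 27.
Subtract 15 hours and 40 minutes → departure 12:30 AM UTC on Dec 27.
San Teodoro is UTC+5:00: 12:30 AM + 5:00 = 5:30 AM on Dec 27.

5:30 AM on Dec 27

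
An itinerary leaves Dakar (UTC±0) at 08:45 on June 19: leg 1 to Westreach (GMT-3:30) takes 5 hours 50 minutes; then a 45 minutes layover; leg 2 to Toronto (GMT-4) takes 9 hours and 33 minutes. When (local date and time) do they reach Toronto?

20:53 on Jun 19

Dakar is at UTC+0, so departure is already 08:45 UTC on Jun 19.
Add 5 hours 50 minutes leg 1 → 14:35 UTC.
Add 45 minutes layover in Westreach → 15:20 UTC.
Add 9 hours 33 minutes leg 2 → 00:53 UTC (Jun 20).
Toronto is UTC−4:00, so local arrival = 00:53 − 4:00 = 20:53 on Jun 19.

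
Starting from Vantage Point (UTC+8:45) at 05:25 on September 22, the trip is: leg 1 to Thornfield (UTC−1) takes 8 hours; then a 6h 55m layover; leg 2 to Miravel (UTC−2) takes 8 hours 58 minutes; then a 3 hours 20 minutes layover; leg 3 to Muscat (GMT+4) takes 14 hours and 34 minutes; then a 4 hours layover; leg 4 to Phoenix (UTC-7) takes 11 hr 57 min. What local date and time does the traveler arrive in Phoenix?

23:24 on September 23

Convert departure to UTC: 05:25 − 8:45 = 20:40 UTC on Sep 21.
Add 8 hours leg 1 → 04:40 UTC (Sep 22).
Add 6 hours 55 minutes layover in Thornfield → 11:35 UTC.
Add 8 hours and 58 minutes leg 2 → 20:33 UTC.
Add 3 hours and 20 minutes layover in Miravel → 23:53 UTC.
Add 14 hours and 34 minutes leg 3 → 14:27 UTC (Sep 23).
Add 4 hours layover in Muscat → 18:27 UTC.
Add 11 hours and 57 minutes leg 4 → 06:24 UTC (Sep 24).
Phoenix is UTC−7:00, so local arrival = 06:24 − 7:00 = 23:24 on Sep 23.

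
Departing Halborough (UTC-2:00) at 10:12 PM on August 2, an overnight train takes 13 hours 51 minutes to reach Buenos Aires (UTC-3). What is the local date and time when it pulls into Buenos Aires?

11:03 AM on August 3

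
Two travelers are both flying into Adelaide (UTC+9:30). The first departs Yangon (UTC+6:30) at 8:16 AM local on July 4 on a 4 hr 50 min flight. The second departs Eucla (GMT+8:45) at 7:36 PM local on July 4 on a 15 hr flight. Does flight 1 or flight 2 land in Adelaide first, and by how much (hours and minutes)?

the first, by 19 hours 15 minutes

Flight 1 in UTC: 8:16 AM − 6:30 = 1:46 AM on Jul 4.
+4 hours 50 minutes → arrive 6:36 AM UTC on Jul 4.
Flight 2 in UTC: 7:36 PM − 8:45 = 10:51 AM on Jul 4.
+15 hours → arrive 1:51 AM UTC on Jul 5.
Flight 1 lands earlier by 19 hours 15 minutes.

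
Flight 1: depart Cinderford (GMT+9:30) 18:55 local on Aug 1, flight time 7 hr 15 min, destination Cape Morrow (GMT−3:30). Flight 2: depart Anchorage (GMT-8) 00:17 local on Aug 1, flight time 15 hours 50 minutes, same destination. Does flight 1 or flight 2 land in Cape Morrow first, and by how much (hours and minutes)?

the first, by 7 hours 27 minutes

Flight 1 in UTC: 18:55 − 9:30 = 09:25 on Aug 1.
+7 hours and 15 minutes → arrive 16:40 UTC on Aug 1.
Flight 2 in UTC: 00:17 + 8:00 = 08:17 on Aug 1.
+15 hours and 50 minutes → arrive 00:07 UTC on Aug 2.
Flight 1 lands earlier by 7 hours 27 minutes.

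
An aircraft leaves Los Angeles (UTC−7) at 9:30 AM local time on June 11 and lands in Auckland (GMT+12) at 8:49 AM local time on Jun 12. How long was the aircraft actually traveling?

4 hours 19 minutes

Auckland is 19:00 ahead of Los Angeles.
Clock-face elapsed time (ignoring zones) is 23 hours 19 minutes.
Actual elapsed = 23 hours 19 minutes − 19:00 = 4 hours 19 minutes.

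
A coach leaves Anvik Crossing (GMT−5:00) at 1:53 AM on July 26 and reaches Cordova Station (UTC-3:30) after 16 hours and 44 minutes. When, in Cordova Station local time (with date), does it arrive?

8:07 PM on July 26

Convert departure to UTC: 1:53 AM + 5:00 = 6:53 AM UTC on Jul 26.
Add 16 hours 44 minutes travel time → 11:37 PM UTC.
Cordova Station is UTC−3:30, so local arrival = 11:37 PM − 3:30 = 8:07 PM on Jul 26.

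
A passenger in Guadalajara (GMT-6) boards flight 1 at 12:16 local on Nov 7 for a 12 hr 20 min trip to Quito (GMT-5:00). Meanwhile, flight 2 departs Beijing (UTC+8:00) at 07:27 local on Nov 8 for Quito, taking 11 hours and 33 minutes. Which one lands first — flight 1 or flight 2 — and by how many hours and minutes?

Flight 1 in UTC: 12:16 + 6:00 = 18:16 on Nov 7.
+12 hours and 20 minutes → arrive 06:36 UTC on Nov 8.
Flight 2 in UTC: 07:27 − 8:00 = 23:27 on Nov 7.
+11 hours and 33 minutes → arrive 11:00 UTC on Nov 8.
Flight 1 lands earlier by 4 hours 24 minutes.

the first, by 4 hours 24 minutes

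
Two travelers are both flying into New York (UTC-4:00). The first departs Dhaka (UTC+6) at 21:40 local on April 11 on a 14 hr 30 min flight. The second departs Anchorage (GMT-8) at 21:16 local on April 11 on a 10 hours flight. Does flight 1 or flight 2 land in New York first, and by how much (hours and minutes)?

Flight 1 in UTC: 21:40 − 6:00 = 15:40 on Apr 11.
+14 hours 30 minutes → arrive 06:10 UTC on Apr 12.
Flight 2 in UTC: 21:16 + 8:00 = 05:16 on Apr 12.
+10 hours → arrive 15:16 UTC on Apr 12.
Flight 1 lands earlier by 9 hours 6 minutes.

the first, by 9 hours 6 minutes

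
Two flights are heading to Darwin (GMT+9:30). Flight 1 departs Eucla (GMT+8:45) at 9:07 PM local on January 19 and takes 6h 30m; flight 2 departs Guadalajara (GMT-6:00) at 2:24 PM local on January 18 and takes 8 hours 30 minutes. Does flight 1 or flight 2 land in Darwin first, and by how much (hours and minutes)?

Flight 1 in UTC: 9:07 PM − 8:45 = 12:22 PM on Jan 19.
+6 hours 30 minutes → arrive 6:52 PM UTC on Jan 19.
Flight 2 in UTC: 2:24 PM + 6:00 = 8:24 PM on Jan 18.
+8 hours and 30 minutes → arrive 4:54 AM UTC on Jan 19.
Flight 2 lands earlier by 13 hours 58 minutes.

the second, by 13 hours 58 minutes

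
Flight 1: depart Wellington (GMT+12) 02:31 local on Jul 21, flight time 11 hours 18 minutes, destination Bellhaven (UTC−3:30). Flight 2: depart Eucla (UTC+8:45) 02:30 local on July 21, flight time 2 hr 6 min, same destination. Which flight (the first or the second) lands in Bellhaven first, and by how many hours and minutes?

the second, by 5 hours 58 minutes

Flight 1 in UTC: 02:31 − 12:00 = 14:31 on Jul 20.
+11 hours 18 minutes → arrive 01:49 UTC on Jul 21.
Flight 2 in UTC: 02:30 − 8:45 = 17:45 on Jul 20.
+2 hours and 6 minutes → arrive 19:51 UTC on Jul 20.
Flight 2 lands earlier by 5 hours 58 minutes.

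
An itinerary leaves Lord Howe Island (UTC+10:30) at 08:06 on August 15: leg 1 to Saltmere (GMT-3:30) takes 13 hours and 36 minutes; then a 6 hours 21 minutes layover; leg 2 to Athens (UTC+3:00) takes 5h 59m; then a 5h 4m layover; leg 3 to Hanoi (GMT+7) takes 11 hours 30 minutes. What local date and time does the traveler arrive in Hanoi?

23:06 on August 16

Convert departure to UTC: 08:06 − 10:30 = 21:36 UTC on Aug 14.
Add 13 hours and 36 minutes leg 1 → 11:12 UTC (Aug 15).
Add 6 hours 21 minutes layover in Saltmere → 17:33 UTC.
Add 5 hours and 59 minutes leg 2 → 23:32 UTC.
Add 5 hours and 4 minutes layover in Athens → 04:36 UTC (Aug 16).
Add 11 hours 30 minutes leg 3 → 16:06 UTC.
Hanoi is UTC+7:00, so local arrival = 16:06 + 7:00 = 23:06 on Aug 16.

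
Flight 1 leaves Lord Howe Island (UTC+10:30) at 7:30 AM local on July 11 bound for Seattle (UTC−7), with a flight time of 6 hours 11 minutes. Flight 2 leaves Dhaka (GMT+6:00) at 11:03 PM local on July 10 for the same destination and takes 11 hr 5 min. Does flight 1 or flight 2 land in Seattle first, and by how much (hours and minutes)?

Flight 1 in UTC: 7:30 AM − 10:30 = 9:00 PM on Jul 10.
+6 hours and 11 minutes → arrive 3:11 AM UTC on Jul 11.
Flight 2 in UTC: 11:03 PM − 6:00 = 5:03 PM on Jul 10.
+11 hours 5 minutes → arrive 4:08 AM UTC on Jul 11.
Flight 1 lands earlier by 57 minutes.

the first, by 57 minutes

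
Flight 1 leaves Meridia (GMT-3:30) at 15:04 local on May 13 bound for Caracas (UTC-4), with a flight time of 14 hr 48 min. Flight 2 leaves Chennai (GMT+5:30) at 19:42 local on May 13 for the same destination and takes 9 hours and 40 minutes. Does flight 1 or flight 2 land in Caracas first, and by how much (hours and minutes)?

Flight 1 in UTC: 15:04 + 3:30 = 18:34 on May 13.
+14 hours 48 minutes → arrive 09:22 UTC on May 14.
Flight 2 in UTC: 19:42 − 5:30 = 14:12 on May 13.
+9 hours and 40 minutes → arrive 23:52 UTC on May 13.
Flight 2 lands earlier by 9 hours 30 minutes.

the second, by 9 hours 30 minutes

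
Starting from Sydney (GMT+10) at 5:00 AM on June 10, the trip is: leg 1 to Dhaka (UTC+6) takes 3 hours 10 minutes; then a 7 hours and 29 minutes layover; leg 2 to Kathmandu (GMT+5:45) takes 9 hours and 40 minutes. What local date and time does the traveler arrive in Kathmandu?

9:04 PM on June 10

Convert departure to UTC: 5:00 AM − 10:00 = 7:00 PM UTC on Jun 9.
Add 3 hours 10 minutes leg 1 → 10:10 PM UTC.
Add 7 hours 29 minutes layover in Dhaka → 5:39 AM UTC (Jun 10).
Add 9 hours 40 minutes leg 2 → 3:19 PM UTC.
Kathmandu is UTC+5:45, so local arrival = 3:19 PM + 5:45 = 9:04 PM on Jun 10.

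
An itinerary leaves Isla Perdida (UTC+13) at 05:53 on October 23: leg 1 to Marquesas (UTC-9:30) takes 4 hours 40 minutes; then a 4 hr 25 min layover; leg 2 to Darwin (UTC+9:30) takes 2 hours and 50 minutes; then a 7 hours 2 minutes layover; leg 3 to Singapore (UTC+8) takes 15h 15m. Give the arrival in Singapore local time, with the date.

11:05 on October 24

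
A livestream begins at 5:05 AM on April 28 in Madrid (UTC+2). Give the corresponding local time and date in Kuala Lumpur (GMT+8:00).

11:05 AM on April 28

In UTC: 5:05 AM − 2:00 = 3:05 AM on Apr 28.
Kuala Lumpur is UTC+8:00: 3:05 AM + 8:00 = 11:05 AM on Apr 28.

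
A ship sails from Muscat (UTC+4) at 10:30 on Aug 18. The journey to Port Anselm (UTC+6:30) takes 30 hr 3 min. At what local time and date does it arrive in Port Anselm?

Port Anselm is 2:30 ahead of Muscat.
After 30 hours and 3 minutes it is 16:33 (Aug 19) in Muscat.
Shift by the zone difference: 16:33 + 2:30 = 19:03 on Aug 19 in Port Anselm.

19:03 on August 19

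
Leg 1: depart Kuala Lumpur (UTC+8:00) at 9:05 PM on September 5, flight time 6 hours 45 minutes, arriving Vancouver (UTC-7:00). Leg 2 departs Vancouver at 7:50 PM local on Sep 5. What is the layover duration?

Convert departure to UTC: 9:05 PM − 8:00 = 1:05 PM UTC on Sep 5.
Add 6 hours and 45 minutes flight time → 7:50 PM UTC.
Vancouver is UTC−7:00, so local arrival = 7:50 PM − 7:00 = 12:50 PM on Sep 5.
Layover = 7:50 PM − 12:50 PM = 7 hours.

7 hours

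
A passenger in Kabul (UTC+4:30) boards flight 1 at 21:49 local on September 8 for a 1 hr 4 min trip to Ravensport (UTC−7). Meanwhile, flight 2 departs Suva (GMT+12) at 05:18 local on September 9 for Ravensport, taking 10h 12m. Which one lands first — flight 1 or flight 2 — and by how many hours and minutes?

Flight 1 in UTC: 21:49 − 4:30 = 17:19 on Sep 8.
+1 hour and 4 minutes → arrive 18:23 UTC on Sep 8.
Flight 2 in UTC: 05:18 − 12:00 = 17:18 on Sep 8.
+10 hours 12 minutes → arrive 03:30 UTC on Sep 9.
Flight 1 lands earlier by 9 hours 7 minutes.

the first, by 9 hours 7 minutes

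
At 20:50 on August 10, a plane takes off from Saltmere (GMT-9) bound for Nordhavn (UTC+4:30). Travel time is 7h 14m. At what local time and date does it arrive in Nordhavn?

17:34 on Aug 11

Convert departure to UTC: 20:50 + 9:00 = 05:50 UTC on Aug 11.
Add 7 hours and 14 minutes travel time → 13:04 UTC.
Nordhavn is UTC+4:30, so local arrival = 13:04 + 4:30 = 17:34 on Aug 11.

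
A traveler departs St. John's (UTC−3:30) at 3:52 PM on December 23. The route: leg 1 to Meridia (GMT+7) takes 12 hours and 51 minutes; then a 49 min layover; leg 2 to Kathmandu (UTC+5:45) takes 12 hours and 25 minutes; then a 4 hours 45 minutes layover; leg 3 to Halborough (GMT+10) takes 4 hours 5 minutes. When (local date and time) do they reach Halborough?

Convert departure to UTC: 3:52 PM + 3:30 = 7:22 PM UTC on Dec 23.
Add 12 hours 51 minutes leg 1 → 8:13 AM UTC (Dec 24).
Add 49 minutes layover in Meridia → 9:02 AM UTC.
Add 12 hours and 25 minutes leg 2 → 9:27 PM UTC.
Add 4 hours 45 minutes layover in Kathmandu → 2:12 AM UTC (Dec 25).
Add 4 hours 5 minutes leg 3 → 6:17 AM UTC.
Halborough is UTC+10:00, so local arrival = 6:17 AM + 10:00 = 4:17 PM on Dec 25.

4:17 PM on December 25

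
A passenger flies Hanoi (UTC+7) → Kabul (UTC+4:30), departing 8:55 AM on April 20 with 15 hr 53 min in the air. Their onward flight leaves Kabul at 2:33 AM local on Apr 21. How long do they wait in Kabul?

4 hours 15 minutes

Convert departure to UTC: 8:55 AM − 7:00 = 1:55 AM UTC on Apr 20.
Add 15 hours and 53 minutes flight time → 5:48 PM UTC.
Kabul is UTC+4:30, so local arrival = 5:48 PM + 4:30 = 10:18 PM on Apr 20.
Layover = 2:33 AM − 10:18 PM (+1 day) = 4 hours 15 minutes.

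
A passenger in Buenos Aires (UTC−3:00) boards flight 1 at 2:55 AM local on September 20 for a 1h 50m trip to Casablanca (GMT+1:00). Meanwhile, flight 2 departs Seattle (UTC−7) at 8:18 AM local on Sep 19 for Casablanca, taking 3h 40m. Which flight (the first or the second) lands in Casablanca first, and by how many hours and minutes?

Flight 1 in UTC: 2:55 AM + 3:00 = 5:55 AM on Sep 20.
+1 hour 50 minutes → arrive 7:45 AM UTC on Sep 20.
Flight 2 in UTC: 8:18 AM + 7:00 = 3:18 PM on Sep 19.
+3 hours 40 minutes → arrive 6:58 PM UTC on Sep 19.
Flight 2 lands earlier by 12 hours 47 minutes.

the second, by 12 hours 47 minutes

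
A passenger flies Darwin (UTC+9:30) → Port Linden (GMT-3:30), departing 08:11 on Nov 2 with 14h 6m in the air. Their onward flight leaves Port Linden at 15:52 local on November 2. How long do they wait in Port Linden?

6 hours 35 minutes

Convert departure to UTC: 08:11 − 9:30 = 22:41 UTC on Nov 1.
Add 14 hours 6 minutes flight time → 12:47 UTC (Nov 2).
Port Linden is UTC−3:30, so local arrival = 12:47 − 3:30 = 09:17 on Nov 2.
Layover = 15:52 − 09:17 = 6 hours 35 minutes.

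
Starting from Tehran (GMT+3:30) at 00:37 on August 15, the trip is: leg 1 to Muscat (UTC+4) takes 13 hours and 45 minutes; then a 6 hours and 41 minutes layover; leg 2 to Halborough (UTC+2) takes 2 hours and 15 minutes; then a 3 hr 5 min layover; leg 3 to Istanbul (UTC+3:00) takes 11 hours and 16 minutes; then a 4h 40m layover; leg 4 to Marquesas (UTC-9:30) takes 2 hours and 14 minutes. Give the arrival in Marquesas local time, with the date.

07:33 on August 16

Convert departure to UTC: 00:37 − 3:30 = 21:07 UTC on Aug 14.
Add 13 hours and 45 minutes leg 1 → 10:52 UTC (Aug 15).
Add 6 hours 41 minutes layover in Muscat → 17:33 UTC.
Add 2 hours 15 minutes leg 2 → 19:48 UTC.
Add 3 hours and 5 minutes layover in Halborough → 22:53 UTC.
Add 11 hours 16 minutes leg 3 → 10:09 UTC (Aug 16).
Add 4 hours 40 minutes layover in Istanbul → 14:49 UTC.
Add 2 hours 14 minutes leg 4 → 17:03 UTC.
Marquesas is UTC−9:30, so local arrival = 17:03 − 9:30 = 07:33 on Aug 16.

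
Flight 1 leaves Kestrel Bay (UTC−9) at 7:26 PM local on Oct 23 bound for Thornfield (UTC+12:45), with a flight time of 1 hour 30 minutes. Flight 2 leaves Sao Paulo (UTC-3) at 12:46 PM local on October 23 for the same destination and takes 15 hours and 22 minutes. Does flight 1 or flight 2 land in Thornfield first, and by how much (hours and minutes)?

Flight 1 in UTC: 7:26 PM + 9:00 = 4:26 AM on Oct 24.
+1 hour 30 minutes → arrive 5:56 AM UTC on Oct 24.
Flight 2 in UTC: 12:46 PM + 3:00 = 3:46 PM on Oct 23.
+15 hours and 22 minutes → arrive 7:08 AM UTC on Oct 24.
Flight 1 lands earlier by 1 hour 12 minutes.

the first, by 1 hour 12 minutes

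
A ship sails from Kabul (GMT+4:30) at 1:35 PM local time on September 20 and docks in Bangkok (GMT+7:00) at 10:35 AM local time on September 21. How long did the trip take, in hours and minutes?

18 hours 30 minutes

Bangkok is 2:30 ahead of Kabul.
Clock-face elapsed time (ignoring zones) is 21 hours.
Actual elapsed = 21 hours − 2:30 = 18 hours 30 minutes.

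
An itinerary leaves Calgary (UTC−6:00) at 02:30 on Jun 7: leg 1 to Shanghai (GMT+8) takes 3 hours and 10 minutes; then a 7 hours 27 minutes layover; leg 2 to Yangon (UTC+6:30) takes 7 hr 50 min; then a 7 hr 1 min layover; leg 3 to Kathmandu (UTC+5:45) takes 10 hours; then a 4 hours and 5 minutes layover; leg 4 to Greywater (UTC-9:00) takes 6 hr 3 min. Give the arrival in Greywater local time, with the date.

Convert departure to UTC: 02:30 + 6:00 = 08:30 UTC on Jun 7.
Add 3 hours and 10 minutes leg 1 → 11:40 UTC.
Add 7 hours and 27 minutes layover in Shanghai → 19:07 UTC.
Add 7 hours and 50 minutes leg 2 → 02:57 UTC (Jun 8).
Add 7 hours and 1 minute layover in Yangon → 09:58 UTC.
Add 10 hours leg 3 → 19:58 UTC.
Add 4 hours 5 minutes layover in Kathmandu → 00:03 UTC (Jun 9).
Add 6 hours 3 minutes leg 4 → 06:06 UTC.
Greywater is UTC−9:00, so local arrival = 06:06 − 9:00 = 21:06 on Jun 8.

21:06 on Jun 8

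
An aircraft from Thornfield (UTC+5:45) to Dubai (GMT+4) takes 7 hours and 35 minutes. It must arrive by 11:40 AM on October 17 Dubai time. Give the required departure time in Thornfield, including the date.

5:50 AM on Oct 17

Target arrival in UTC: 11:40 AM − 4:00 = 7:40 AM on Oct 17.
Subtract 7 hours and 35 minutes → departure 12:05 AM UTC on Oct 17.
Thornfield is UTC+5:45: 12:05 AM + 5:45 = 5:50 AM on Oct 17.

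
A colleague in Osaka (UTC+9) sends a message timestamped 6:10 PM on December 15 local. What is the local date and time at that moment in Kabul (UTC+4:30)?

1:40 PM on December 15

Kabul is 4:30 behind Osaka.
Shift by the zone difference: 6:10 PM − 4:30 = 1:40 PM on Dec 15 in Kabul.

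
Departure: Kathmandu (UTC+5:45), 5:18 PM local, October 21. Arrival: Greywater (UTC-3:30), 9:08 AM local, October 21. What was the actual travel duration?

1 hour 5 minutes

Greywater is 9:15 behind Kathmandu.
Clock-face elapsed time (ignoring zones) is −8 hours 10 minutes.
Actual elapsed = −8 hours 10 minutes + 9:15 = 1 hour 5 minutes.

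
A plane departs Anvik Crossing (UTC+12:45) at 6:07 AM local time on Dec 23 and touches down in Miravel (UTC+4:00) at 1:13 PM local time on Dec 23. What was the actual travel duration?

Departure in UTC: 6:07 AM − 12:45 = 5:22 PM on Dec 22.
Arrival in UTC: 1:13 PM − 4:00 = 9:13 AM on Dec 23.
Elapsed = 9:13 AM − 5:22 PM (+1 day) = 15 hours 51 minutes.

15 hours 51 minutes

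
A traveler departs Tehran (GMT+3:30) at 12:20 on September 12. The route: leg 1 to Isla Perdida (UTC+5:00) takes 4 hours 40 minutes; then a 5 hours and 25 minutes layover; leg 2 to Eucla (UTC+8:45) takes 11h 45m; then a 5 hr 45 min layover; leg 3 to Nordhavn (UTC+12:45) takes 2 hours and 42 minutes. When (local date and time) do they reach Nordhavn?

03:52 on September 14

Convert departure to UTC: 12:20 − 3:30 = 08:50 UTC on Sep 12.
Add 4 hours and 40 minutes leg 1 → 13:30 UTC.
Add 5 hours and 25 minutes layover in Isla Perdida → 18:55 UTC.
Add 11 hours and 45 minutes leg 2 → 06:40 UTC (Sep 13).
Add 5 hours 45 minutes layover in Eucla → 12:25 UTC.
Add 2 hours and 42 minutes leg 3 → 15:07 UTC.
Nordhavn is UTC+12:45, so local arrival = 15:07 + 12:45 = 03:52 on Sep 14.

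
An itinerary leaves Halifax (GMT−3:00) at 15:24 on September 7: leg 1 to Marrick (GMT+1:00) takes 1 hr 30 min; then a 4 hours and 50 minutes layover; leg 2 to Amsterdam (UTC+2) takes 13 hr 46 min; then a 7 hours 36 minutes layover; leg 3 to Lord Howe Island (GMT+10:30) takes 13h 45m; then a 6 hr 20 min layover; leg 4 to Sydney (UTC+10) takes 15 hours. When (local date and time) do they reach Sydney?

Convert departure to UTC: 15:24 + 3:00 = 18:24 UTC on Sep 7.
Add 1 hour and 30 minutes leg 1 → 19:54 UTC.
Add 4 hours 50 minutes layover in Marrick → 00:44 UTC (Sep 8).
Add 13 hours 46 minutes leg 2 → 14:30 UTC.
Add 7 hours 36 minutes layover in Amsterdam → 22:06 UTC.
Add 13 hours 45 minutes leg 3 → 11:51 UTC (Sep 9).
Add 6 hours and 20 minutes layover in Lord Howe Island → 18:11 UTC.
Add 15 hours leg 4 → 09:11 UTC (Sep 10).
Sydney is UTC+10:00, so local arrival = 09:11 + 10:00 = 19:11 on Sep 10.

19:11 on September 10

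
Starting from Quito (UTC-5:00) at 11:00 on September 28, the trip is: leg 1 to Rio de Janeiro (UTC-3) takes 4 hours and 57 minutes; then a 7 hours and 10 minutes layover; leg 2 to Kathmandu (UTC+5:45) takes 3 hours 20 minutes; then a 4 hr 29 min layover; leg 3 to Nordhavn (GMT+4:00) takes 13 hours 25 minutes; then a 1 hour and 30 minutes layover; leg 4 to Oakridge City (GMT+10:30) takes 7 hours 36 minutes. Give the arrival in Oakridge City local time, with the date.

Convert departure to UTC: 11:00 + 5:00 = 16:00 UTC on Sep 28.
Add 4 hours and 57 minutes leg 1 → 20:57 UTC.
Add 7 hours 10 minutes layover in Rio de Janeiro → 04:07 UTC (Sep 29).
Add 3 hours 20 minutes leg 2 → 07:27 UTC.
Add 4 hours 29 minutes layover in Kathmandu → 11:56 UTC.
Add 13 hours and 25 minutes leg 3 → 01:21 UTC (Sep 30).
Add 1 hour and 30 minutes layover in Nordhavn → 02:51 UTC.
Add 7 hours and 36 minutes leg 4 → 10:27 UTC.
Oakridge City is UTC+10:30, so local arrival = 10:27 + 10:30 = 20:57 on Sep 30.

20:57 on Sep 30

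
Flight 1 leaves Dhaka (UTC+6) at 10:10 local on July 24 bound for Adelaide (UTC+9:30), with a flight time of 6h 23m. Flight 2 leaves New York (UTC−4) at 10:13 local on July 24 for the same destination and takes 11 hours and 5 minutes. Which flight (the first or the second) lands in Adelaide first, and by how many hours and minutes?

Flight 1 in UTC: 10:10 − 6:00 = 04:10 on Jul 24.
+6 hours 23 minutes → arrive 10:33 UTC on Jul 24.
Flight 2 in UTC: 10:13 + 4:00 = 14:13 on Jul 24.
+11 hours and 5 minutes → arrive 01:18 UTC on Jul 25.
Flight 1 lands earlier by 14 hours 45 minutes.

the first, by 14 hours 45 minutes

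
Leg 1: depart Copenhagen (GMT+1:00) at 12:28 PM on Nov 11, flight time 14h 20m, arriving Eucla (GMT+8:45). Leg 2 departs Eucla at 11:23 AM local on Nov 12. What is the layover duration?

Convert departure to UTC: 12:28 PM − 1:00 = 11:28 AM UTC on Nov 11.
Add 14 hours 20 minutes flight time → 1:48 AM UTC (Nov 12).
Eucla is UTC+8:45, so local arrival = 1:48 AM + 8:45 = 10:33 AM on Nov 12.
Layover = 11:23 AM − 10:33 AM = 50 minutes.

50 minutes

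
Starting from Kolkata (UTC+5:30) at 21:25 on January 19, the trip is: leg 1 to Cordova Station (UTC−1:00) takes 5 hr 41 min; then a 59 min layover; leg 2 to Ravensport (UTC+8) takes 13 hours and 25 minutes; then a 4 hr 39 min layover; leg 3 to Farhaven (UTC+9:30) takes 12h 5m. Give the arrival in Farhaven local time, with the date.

14:14 on January 21

Convert departure to UTC: 21:25 − 5:30 = 15:55 UTC on Jan 19.
Add 5 hours 41 minutes leg 1 → 21:36 UTC.
Add 59 minutes layover in Cordova Station → 22:35 UTC.
Add 13 hours 25 minutes leg 2 → 12:00 UTC (Jan 20).
Add 4 hours 39 minutes layover in Ravensport → 16:39 UTC.
Add 12 hours and 5 minutes leg 3 → 04:44 UTC (Jan 21).
Farhaven is UTC+9:30, so local arrival = 04:44 + 9:30 = 14:14 on Jan 21.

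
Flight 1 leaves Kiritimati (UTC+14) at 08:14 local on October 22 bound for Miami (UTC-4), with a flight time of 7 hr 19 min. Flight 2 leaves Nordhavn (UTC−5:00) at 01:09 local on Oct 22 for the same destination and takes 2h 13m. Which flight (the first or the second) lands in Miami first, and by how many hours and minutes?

Flight 1 in UTC: 08:14 − 14:00 = 18:14 on Oct 21.
+7 hours and 19 minutes → arrive 01:33 UTC on Oct 22.
Flight 2 in UTC: 01:09 + 5:00 = 06:09 on Oct 22.
+2 hours and 13 minutes → arrive 08:22 UTC on Oct 22.
Flight 1 lands earlier by 6 hours 49 minutes.

the first, by 6 hours 49 minutes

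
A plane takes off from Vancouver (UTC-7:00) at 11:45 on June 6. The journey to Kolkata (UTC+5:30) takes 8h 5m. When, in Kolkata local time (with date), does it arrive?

08:20 on Jun 7

Kolkata is 12:30 ahead of Vancouver.
After 8 hours 5 minutes it is 19:50 in Vancouver.
Shift by the zone difference: 19:50 + 12:30 = 08:20 on Jun 7 in Kolkata.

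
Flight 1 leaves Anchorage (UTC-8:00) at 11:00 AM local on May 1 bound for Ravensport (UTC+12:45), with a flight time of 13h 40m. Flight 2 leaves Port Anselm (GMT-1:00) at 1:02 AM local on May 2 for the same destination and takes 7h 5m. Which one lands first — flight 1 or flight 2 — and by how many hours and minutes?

the first, by 27 minutes

Flight 1 in UTC: 11:00 AM + 8:00 = 7:00 PM on May 1.
+13 hours 40 minutes → arrive 8:40 AM UTC on May 2.
Flight 2 in UTC: 1:02 AM + 1:00 = 2:02 AM on May 2.
+7 hours 5 minutes → arrive 9:07 AM UTC on May 2.
Flight 1 lands earlier by 27 minutes.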